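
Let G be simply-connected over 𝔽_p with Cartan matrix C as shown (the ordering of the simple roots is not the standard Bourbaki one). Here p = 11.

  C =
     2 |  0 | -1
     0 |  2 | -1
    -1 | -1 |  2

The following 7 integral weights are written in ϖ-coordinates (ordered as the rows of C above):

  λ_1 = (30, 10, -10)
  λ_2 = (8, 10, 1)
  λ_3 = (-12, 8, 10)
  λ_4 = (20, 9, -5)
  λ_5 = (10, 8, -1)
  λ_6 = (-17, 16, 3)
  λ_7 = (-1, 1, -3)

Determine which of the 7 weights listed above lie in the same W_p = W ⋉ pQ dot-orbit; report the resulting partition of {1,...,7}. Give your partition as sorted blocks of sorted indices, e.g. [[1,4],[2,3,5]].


Cartan matrix: type A_3 (|W|=24); un-permuting the 3 rows.

Ā_11 reps of the 7 weights (A_3, coords as presented):

  1: (2, 0, 0) · 2: (2, 0, 0) · 3: (2, 0, 0) · 4: (5, 4, 1) · 5: (2, 0, 0) · 6: (5, 4, 1) · 7: (2, 0, 0)

Partition of {1..7} into 2 W_11-dot-orbits:

[[1, 2, 3, 5, 7], [4, 6]]


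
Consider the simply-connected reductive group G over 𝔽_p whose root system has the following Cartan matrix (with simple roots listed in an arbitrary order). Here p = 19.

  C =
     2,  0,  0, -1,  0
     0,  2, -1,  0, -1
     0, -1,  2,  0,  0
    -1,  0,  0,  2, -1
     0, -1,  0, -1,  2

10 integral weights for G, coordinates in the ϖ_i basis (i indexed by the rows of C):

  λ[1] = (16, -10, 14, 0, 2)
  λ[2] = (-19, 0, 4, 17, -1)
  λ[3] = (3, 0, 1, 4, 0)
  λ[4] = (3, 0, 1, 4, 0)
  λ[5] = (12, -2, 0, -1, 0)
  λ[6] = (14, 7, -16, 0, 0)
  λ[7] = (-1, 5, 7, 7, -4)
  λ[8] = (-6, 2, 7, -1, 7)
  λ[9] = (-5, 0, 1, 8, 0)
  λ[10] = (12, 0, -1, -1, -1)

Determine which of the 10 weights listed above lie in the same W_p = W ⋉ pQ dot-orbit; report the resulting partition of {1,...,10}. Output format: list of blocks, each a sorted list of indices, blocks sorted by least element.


Type A_5, rank 5, |W|=720; reorder rows/cols to standard.

Folding the 10 weights λ_j+ρ into Ā_19 (reps in the given 5-coord order):

  λ_1 → (4, 1, 2, 5, 1)
  λ_2 → (13, 1, 0, 0, 0)
  λ_3 → (4, 1, 2, 5, 1)
  λ_4 → (4, 1, 2, 5, 1)
  λ_5 → (13, 1, 0, 0, 0)
  λ_6 → (4, 1, 2, 5, 1)
  λ_7 → (0, 3, 8, 5, 3)
  λ_8 → (0, 3, 8, 5, 3)
  λ_9 → (4, 1, 2, 5, 1)
  λ_10 → (13, 1, 0, 0, 0)

Grouping the 10 weights by Ā_19-representative: 3 linkage classes.

[[1, 3, 4, 6, 9], [2, 5, 10], [7, 8]]


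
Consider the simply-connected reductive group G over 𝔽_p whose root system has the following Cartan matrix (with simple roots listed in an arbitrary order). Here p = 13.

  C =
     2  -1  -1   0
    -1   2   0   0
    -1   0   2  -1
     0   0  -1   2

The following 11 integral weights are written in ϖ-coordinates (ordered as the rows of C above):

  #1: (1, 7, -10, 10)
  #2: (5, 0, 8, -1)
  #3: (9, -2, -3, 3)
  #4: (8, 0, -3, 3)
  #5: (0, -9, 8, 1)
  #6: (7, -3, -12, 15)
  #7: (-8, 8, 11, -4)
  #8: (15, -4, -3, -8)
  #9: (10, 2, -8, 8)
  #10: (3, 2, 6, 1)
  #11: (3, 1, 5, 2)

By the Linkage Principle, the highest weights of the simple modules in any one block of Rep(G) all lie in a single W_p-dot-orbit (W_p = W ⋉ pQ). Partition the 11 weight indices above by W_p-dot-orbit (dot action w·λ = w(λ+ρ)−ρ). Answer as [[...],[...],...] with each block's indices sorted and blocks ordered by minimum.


A_4 Cartan matrix, 4 simple roots permuted; ρ=(1,1,1,1).

Folding the 11 weights λ_j+ρ into Ā_13 (reps in the given 4-coord order):

  1: (7, 1, 2, 2) · 2: (4, 0, 6, 1) · 3: (7, 1, 2, 2) · 4: (7, 1, 2, 2) · 5: (7, 1, 2, 2) · 6: (2, 0, 6, 2) · 7: (7, 1, 2, 2) · 8: (4, 0, 6, 1) · 9: (4, 0, 6, 1) · 10: (4, 0, 6, 1) · 11: (4, 0, 6, 1)

Linkage partition of the 11 weights (3 classes, p=13):

[[1, 3, 4, 5, 7], [2, 8, 9, 10, 11], [6]]


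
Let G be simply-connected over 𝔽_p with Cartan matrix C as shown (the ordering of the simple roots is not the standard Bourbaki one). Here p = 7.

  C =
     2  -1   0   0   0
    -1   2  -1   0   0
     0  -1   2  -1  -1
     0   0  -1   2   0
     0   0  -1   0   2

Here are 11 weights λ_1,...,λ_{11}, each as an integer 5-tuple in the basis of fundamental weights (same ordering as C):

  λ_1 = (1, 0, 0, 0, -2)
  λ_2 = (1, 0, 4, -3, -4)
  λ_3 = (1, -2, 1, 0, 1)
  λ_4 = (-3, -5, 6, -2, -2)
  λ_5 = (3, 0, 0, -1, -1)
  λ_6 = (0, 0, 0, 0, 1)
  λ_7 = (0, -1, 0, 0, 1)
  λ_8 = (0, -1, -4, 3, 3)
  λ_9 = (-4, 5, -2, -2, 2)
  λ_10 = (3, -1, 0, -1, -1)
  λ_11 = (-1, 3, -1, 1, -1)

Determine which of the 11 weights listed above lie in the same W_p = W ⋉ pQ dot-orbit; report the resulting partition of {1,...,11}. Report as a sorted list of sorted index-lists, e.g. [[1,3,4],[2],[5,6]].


Type D_5, rank 5, |W|=1920; reorder rows/cols to standard.

W_7-reps of the 11 weights in Ā_7 (same 5-coord order as C):

    1: (2, 1, 0, 1, 1)
    2: (1, 0, 1, 1, 2)
    3: (1, 0, 1, 1, 2)
    4: (4, 0, 1, 0, 0)
    5: (4, 0, 1, 0, 0)
    6: (1, 0, 1, 1, 2)
    7: (1, 0, 1, 1, 2)
    8: (2, 1, 0, 1, 1)
    9: (2, 1, 0, 1, 1)
    10: (4, 0, 1, 0, 0)
    11: (0, 1, 0, 2, 0)

4 distinct reps among the 11 weights ⇒ 4 W_7-linkage classes:

[[1, 8, 9], [2, 3, 6, 7], [4, 5, 10], [11]]


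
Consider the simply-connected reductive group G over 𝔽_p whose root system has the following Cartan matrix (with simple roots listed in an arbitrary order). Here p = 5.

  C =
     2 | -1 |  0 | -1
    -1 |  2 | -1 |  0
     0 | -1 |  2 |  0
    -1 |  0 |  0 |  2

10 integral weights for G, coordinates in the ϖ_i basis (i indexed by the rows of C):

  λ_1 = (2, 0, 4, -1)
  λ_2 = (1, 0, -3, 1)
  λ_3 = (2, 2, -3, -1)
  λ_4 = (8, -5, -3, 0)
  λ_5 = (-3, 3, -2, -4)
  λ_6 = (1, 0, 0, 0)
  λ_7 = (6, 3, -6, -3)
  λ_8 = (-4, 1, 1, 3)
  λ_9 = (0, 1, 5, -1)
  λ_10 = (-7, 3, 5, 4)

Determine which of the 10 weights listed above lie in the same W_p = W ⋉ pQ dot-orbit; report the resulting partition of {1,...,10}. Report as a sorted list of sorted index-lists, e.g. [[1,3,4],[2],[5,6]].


Root system A_4: the 4×4 matrix C matches after relabeling.

λ_j+ρ reflected into Ā_5 (⟨·,θ^∨⟩≤5); 4-tuples as given:

    1: (1, 0, 1, 3)
    2: (1, 1, 1, 2)
    3: (2, 1, 1, 1)
    4: (1, 0, 1, 3)
    5: (1, 1, 1, 2)
    6: (2, 1, 1, 1)
    7: (1, 0, 1, 3)
    8: (2, 1, 1, 1)
    9: (2, 1, 1, 1)
    10: (1, 0, 1, 3)

Partition of {1..10} into 3 W_5-dot-orbits:

[[1, 4, 7, 10], [2, 5], [3, 6, 8, 9]]


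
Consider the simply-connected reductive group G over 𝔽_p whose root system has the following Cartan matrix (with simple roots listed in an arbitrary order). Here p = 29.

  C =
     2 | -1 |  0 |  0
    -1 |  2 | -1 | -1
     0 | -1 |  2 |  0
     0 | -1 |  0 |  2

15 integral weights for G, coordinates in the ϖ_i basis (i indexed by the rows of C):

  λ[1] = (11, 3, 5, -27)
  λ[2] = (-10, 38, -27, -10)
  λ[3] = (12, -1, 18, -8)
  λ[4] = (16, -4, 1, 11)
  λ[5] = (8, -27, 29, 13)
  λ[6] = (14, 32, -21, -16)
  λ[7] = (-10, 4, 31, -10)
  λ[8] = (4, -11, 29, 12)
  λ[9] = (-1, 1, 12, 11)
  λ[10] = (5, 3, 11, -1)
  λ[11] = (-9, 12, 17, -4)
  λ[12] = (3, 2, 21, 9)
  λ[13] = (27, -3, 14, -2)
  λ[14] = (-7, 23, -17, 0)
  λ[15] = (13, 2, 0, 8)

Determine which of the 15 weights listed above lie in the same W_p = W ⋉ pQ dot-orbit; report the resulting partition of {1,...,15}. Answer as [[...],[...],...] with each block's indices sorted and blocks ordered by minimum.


D_4 Cartan matrix, 4 simple roots permuted; ρ=(1,1,1,1).

Ā_29 reps of the 15 weights (D_4, coords as presented):

    [1] (6, 4, 12, 0)
    [2] (1, 3, 16, 1)
    [3] (6, 4, 12, 0)
    [4] (14, 2, 1, 9)
    [5] (14, 2, 1, 9)
    [6] (4, 9, 1, 4)
    [7] (1, 3, 16, 1)
    [8] (1, 3, 16, 1)
    [9] (0, 2, 13, 12)
    [10] (6, 4, 12, 0)
    [11] (6, 2, 16, 1)
    [12] (6, 4, 12, 0)
    [13] (14, 2, 1, 9)
    [14] (6, 2, 16, 1)
    [15] (14, 2, 1, 9)

Grouping the 15 weights by Ā_29-representative: 6 linkage classes.

[[1, 3, 10, 12], [2, 7, 8], [4, 5, 13, 15], [6], [9], [11, 14]]


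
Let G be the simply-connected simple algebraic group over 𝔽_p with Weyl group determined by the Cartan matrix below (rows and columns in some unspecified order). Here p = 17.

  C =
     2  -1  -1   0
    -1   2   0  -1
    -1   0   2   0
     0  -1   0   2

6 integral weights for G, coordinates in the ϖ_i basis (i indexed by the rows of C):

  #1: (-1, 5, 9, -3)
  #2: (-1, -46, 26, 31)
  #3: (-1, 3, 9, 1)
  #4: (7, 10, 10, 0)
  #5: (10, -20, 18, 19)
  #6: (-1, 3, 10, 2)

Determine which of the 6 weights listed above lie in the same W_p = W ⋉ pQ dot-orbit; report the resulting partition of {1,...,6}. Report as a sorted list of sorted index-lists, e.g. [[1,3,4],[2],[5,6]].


Dynkin diagram of C (from the 6 off-diagonal −1 entries): A_4.

W_17-reps of the 6 weights in Ā_17 (same 4-coord order as C):

  1: (0, 4, 10, 2);  2: (0, 4, 10, 2);  3: (0, 4, 10, 2);  4: (3, 2, 1, 9);  5: (3, 2, 1, 9);  6: (0, 4, 10, 2)

Partition of {1..6} into 2 W_17-dot-orbits:

[[1, 2, 3, 6], [4, 5]]


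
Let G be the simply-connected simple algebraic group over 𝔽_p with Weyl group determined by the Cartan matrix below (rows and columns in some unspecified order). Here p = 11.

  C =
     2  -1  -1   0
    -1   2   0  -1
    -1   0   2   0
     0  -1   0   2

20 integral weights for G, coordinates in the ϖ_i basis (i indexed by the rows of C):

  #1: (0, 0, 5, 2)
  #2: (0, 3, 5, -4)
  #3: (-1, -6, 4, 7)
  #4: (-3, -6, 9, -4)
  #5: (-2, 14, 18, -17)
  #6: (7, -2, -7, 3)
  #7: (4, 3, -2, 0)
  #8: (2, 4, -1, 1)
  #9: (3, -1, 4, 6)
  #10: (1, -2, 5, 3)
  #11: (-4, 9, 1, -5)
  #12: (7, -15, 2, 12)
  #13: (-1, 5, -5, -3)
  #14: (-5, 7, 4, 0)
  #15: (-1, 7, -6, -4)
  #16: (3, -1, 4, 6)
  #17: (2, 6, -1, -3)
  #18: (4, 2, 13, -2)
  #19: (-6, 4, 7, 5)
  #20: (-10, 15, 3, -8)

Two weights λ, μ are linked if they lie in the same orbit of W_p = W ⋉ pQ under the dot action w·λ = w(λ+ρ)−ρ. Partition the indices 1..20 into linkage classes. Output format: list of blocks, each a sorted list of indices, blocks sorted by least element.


Root system A_4: the 4×4 matrix C matches after relabeling.

λ_j+ρ reflected into Ā_11 (⟨·,θ^∨⟩≤11); 4-tuples as given:

  λ_1+ρ ↦ (1, 1, 6, 3);  λ_2+ρ ↦ (1, 1, 6, 3);  λ_3+ρ ↦ (5, 0, 0, 3);  λ_4+ρ ↦ (3, 5, 0, 2);  λ_5+ρ ↦ (1, 1, 6, 3);  λ_6+ρ ↦ (1, 1, 6, 3);  λ_7+ρ ↦ (4, 4, 1, 1);  λ_8+ρ ↦ (3, 5, 0, 2);  λ_9+ρ ↦ (4, 0, 0, 2);  λ_10+ρ ↦ (1, 1, 6, 3);  λ_11+ρ ↦ (2, 3, 1, 4);  λ_12+ρ ↦ (3, 5, 0, 2);  λ_13+ρ ↦ (4, 0, 0, 2);  λ_14+ρ ↦ (4, 4, 1, 1);  λ_15+ρ ↦ (5, 0, 0, 3);  λ_16+ρ ↦ (4, 0, 0, 2);  λ_17+ρ ↦ (3, 5, 0, 2);  λ_18+ρ ↦ (3, 5, 0, 2);  λ_19+ρ ↦ (5, 0, 0, 3);  λ_20+ρ ↦ (4, 0, 0, 2)

Partition of {1..20} into 6 W_11-dot-orbits:

[[1, 2, 5, 6, 10], [3, 15, 19], [4, 8, 12, 17, 18], [7, 14], [9, 13, 16, 20], [11]]


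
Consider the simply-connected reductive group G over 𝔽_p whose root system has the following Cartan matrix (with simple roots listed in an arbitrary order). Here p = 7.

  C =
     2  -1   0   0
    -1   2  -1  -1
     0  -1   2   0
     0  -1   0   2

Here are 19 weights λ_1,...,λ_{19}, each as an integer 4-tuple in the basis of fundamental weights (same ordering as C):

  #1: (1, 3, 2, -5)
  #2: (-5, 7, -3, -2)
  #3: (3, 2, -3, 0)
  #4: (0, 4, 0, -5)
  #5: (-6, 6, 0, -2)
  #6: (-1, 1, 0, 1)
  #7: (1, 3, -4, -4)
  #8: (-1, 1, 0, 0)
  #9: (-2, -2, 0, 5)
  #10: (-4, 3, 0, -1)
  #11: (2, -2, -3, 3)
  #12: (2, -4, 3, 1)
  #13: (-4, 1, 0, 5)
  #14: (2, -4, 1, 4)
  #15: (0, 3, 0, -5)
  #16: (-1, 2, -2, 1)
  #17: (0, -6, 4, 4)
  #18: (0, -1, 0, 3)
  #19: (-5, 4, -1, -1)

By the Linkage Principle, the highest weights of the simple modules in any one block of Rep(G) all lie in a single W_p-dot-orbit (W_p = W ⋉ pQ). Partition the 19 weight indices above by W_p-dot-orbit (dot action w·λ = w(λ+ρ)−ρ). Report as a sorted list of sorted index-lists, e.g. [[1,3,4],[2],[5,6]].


D_4 Cartan matrix, 4 simple roots permuted; ρ=(1,1,1,1).

Each λ_j+ρ reduced to Ā_7; 4-tuples below use C's row order:

  λ_1+ρ ↦ (0, 2, 1, 2);  λ_2+ρ ↦ (3, 1, 1, 0);  λ_3+ρ ↦ (3, 1, 1, 0);  λ_4+ρ ↦ (1, 0, 1, 4);  λ_5+ρ ↦ (4, 1, 0, 0);  λ_6+ρ ↦ (0, 2, 1, 2);  λ_7+ρ ↦ (0, 2, 1, 1);  λ_8+ρ ↦ (0, 2, 1, 1);  λ_9+ρ ↦ (1, 0, 1, 4);  λ_10+ρ ↦ (3, 1, 1, 0);  λ_11+ρ ↦ (0, 2, 1, 1);  λ_12+ρ ↦ (0, 2, 1, 1);  λ_13+ρ ↦ (1, 0, 1, 4);  λ_14+ρ ↦ (0, 2, 1, 2);  λ_15+ρ ↦ (1, 0, 1, 4);  λ_16+ρ ↦ (0, 2, 1, 2);  λ_17+ρ ↦ (4, 1, 0, 0);  λ_18+ρ ↦ (1, 0, 1, 4);  λ_19+ρ ↦ (4, 1, 0, 0)

Linkage partition of the 19 weights (5 classes, p=7):

[[1, 6, 14, 16], [2, 3, 10], [4, 9, 13, 15, 18], [5, 17, 19], [7, 8, 11, 12]]


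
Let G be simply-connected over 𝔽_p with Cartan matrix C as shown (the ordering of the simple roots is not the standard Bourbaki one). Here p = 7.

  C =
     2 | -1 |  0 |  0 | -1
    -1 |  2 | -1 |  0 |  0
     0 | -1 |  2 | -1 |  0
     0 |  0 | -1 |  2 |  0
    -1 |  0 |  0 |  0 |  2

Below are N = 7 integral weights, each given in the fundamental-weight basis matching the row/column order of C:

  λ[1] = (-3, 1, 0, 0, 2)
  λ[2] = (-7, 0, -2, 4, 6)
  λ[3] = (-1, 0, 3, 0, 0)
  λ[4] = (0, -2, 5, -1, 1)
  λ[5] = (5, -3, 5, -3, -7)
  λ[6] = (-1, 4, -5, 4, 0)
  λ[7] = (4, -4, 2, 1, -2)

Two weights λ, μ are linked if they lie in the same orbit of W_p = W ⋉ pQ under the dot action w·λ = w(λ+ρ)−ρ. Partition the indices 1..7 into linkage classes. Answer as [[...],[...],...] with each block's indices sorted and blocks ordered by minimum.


A_5 Cartan matrix, 5 simple roots permuted; ρ=(1,1,1,1,1).

Alcove-folded reps (p=7, 7 weights, presented ϖ-order):

    λ_1 → (2, 0, 1, 1, 1)
    λ_2 → (0, 1, 4, 1, 1)
    λ_3 → (0, 1, 4, 1, 1)
    λ_4 → (0, 1, 4, 1, 1)
    λ_5 → (2, 0, 1, 1, 1)
    λ_6 → (0, 1, 4, 1, 1)
    λ_7 → (1, 3, 0, 2, 1)

These 7 weights hit 3 W_7-dot-orbits; sizes (2, 4, 1):

[[1, 5], [2, 3, 4, 6], [7]]


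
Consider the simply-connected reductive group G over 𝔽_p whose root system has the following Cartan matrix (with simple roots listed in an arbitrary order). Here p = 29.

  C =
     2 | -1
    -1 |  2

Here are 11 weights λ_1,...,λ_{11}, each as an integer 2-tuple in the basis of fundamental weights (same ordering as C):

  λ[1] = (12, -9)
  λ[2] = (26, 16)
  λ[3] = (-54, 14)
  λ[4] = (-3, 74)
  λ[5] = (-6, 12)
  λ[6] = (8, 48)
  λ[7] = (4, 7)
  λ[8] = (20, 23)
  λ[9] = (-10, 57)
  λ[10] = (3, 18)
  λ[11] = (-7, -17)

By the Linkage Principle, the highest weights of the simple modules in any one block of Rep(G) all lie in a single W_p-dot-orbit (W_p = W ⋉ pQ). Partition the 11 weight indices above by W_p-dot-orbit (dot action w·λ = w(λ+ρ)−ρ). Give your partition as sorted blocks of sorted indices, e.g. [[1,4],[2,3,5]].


Dynkin diagram of C (from the 2 off-diagonal −1 entries): A_2.

λ_j+ρ reflected into Ā_29 (⟨·,θ^∨⟩≤29); 2-tuples as given:

  λ_1+ρ ↦ (5, 8)
  λ_2+ρ ↦ (12, 2)
  λ_3+ρ ↦ (9, 5)
  λ_4+ρ ↦ (12, 2)
  λ_5+ρ ↦ (5, 8)
  λ_6+ρ ↦ (20, 0)
  λ_7+ρ ↦ (5, 8)
  λ_8+ρ ↦ (5, 8)
  λ_9+ρ ↦ (20, 0)
  λ_10+ρ ↦ (4, 19)
  λ_11+ρ ↦ (16, 6)

Grouping the 11 weights by Ā_29-representative: 6 linkage classes.

[[1, 5, 7, 8], [2, 4], [3], [6, 9], [10], [11]]


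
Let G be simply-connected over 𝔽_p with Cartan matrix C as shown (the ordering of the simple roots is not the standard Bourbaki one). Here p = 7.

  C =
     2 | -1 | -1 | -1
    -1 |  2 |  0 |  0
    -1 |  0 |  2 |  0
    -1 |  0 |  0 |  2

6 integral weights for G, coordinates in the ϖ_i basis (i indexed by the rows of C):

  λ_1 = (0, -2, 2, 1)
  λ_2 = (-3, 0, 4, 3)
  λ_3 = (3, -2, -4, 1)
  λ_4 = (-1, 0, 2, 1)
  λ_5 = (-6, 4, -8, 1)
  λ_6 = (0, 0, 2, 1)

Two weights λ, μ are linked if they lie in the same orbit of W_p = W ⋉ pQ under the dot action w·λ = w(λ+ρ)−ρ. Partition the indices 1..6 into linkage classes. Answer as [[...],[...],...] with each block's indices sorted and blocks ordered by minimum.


Cartan matrix: type D_4 (|W|=192); un-permuting the 4 rows.

λ_j+ρ reflected into Ā_7 (⟨·,θ^∨⟩≤7); 4-tuples as given:

    λ_1 → (0, 1, 3, 2)
    λ_2 → (0, 1, 3, 2)
    λ_3 → (0, 1, 3, 2)
    λ_4 → (0, 1, 3, 2)
    λ_5 → (0, 0, 2, 3)
    λ_6 → (0, 1, 3, 2)

2 distinct reps among the 6 weights ⇒ 2 W_7-linkage classes:

[[1, 2, 3, 4, 6], [5]]


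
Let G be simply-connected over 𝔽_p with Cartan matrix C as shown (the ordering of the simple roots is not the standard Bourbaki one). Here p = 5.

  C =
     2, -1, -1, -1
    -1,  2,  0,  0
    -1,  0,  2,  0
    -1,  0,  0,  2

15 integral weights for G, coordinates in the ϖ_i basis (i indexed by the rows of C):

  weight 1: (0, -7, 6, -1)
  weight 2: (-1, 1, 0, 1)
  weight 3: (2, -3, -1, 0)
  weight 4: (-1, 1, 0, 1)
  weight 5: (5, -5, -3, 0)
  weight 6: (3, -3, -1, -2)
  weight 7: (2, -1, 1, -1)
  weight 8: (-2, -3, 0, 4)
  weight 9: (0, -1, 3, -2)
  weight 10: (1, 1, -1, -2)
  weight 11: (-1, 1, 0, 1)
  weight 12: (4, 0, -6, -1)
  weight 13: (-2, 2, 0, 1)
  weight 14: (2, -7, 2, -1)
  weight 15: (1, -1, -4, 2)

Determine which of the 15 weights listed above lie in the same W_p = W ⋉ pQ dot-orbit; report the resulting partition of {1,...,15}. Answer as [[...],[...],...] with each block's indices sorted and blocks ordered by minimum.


Dynkin diagram of C (from the 6 off-diagonal −1 entries): D_4.

Alcove-folded reps (p=5, 15 weights, presented ϖ-order):

  1: (0, 2, 1, 2) · 2: (0, 2, 1, 2) · 3: (1, 2, 0, 1) · 4: (0, 2, 1, 2) · 5: (1, 2, 0, 1) · 6: (1, 2, 0, 1) · 7: (0, 0, 2, 0) · 8: (0, 1, 2, 2) · 9: (0, 0, 4, 1) · 10: (1, 2, 0, 1) · 11: (0, 2, 1, 2) · 12: (0, 0, 4, 1) · 13: (1, 2, 0, 1) · 14: (0, 2, 1, 2) · 15: (0, 1, 2, 2)

5 distinct reps among the 15 weights ⇒ 5 W_5-linkage classes:

[[1, 2, 4, 11, 14], [3, 5, 6, 10, 13], [7], [8, 15], [9, 12]]


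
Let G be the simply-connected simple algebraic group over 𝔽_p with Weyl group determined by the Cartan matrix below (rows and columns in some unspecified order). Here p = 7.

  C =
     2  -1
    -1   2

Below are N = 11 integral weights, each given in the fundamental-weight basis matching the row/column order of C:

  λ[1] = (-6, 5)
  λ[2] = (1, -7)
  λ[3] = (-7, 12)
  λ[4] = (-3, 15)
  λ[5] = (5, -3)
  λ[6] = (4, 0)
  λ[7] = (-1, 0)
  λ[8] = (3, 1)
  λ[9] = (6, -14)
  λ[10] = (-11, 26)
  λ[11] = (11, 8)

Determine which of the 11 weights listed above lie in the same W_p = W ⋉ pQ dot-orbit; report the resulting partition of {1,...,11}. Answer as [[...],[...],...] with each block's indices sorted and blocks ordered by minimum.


Dynkin diagram of C (from the 2 off-diagonal −1 entries): A_2.

λ_j+ρ reflected into Ā_7 (⟨·,θ^∨⟩≤7); 2-tuples as given:

  λ_1 → (5, 1) · λ_2 → (4, 2) · λ_3 → (0, 1) · λ_4 → (5, 2) · λ_5 → (4, 2) · λ_6 → (5, 1) · λ_7 → (0, 1) · λ_8 → (4, 2) · λ_9 → (0, 1) · λ_10 → (3, 1) · λ_11 → (5, 2)

The 11 indices split into 5 linkage classes (same alcove rep ⇔ same W_7-dot-orbit):

[[1, 6], [2, 5, 8], [3, 7, 9], [4, 11], [10]]


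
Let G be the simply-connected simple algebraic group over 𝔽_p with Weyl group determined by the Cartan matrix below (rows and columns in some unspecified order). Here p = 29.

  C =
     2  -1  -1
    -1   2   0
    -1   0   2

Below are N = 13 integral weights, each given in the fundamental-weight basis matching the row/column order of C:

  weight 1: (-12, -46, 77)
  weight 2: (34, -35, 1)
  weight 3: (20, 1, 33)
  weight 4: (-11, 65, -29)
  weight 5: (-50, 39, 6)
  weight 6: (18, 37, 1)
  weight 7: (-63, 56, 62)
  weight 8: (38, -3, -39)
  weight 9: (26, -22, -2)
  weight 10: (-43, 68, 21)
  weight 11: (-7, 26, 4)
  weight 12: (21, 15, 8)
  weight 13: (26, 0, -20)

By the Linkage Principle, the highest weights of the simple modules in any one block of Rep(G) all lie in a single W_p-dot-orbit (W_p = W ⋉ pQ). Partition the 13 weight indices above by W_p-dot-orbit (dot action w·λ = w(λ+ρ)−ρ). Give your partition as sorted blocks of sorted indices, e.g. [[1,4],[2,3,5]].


C ↔ A_3 under row/col permutation; |W(A_3)| = 24.

Ā_29 reps of the 13 weights (A_3, coords as presented):

  λ_1 → (11, 2, 9) · λ_2 → (5, 21, 1) · λ_3 → (5, 21, 1) · λ_4 → (8, 1, 19) · λ_5 → (11, 2, 9) · λ_6 → (8, 1, 19) · λ_7 → (1, 4, 0) · λ_8 → (8, 1, 19) · λ_9 → (5, 21, 1) · λ_10 → (11, 2, 9) · λ_11 → (5, 21, 1) · λ_12 → (11, 2, 9) · λ_13 → (8, 1, 19)

4 distinct reps among the 13 weights ⇒ 4 W_29-linkage classes:

[[1, 5, 10, 12], [2, 3, 9, 11], [4, 6, 8, 13], [7]]


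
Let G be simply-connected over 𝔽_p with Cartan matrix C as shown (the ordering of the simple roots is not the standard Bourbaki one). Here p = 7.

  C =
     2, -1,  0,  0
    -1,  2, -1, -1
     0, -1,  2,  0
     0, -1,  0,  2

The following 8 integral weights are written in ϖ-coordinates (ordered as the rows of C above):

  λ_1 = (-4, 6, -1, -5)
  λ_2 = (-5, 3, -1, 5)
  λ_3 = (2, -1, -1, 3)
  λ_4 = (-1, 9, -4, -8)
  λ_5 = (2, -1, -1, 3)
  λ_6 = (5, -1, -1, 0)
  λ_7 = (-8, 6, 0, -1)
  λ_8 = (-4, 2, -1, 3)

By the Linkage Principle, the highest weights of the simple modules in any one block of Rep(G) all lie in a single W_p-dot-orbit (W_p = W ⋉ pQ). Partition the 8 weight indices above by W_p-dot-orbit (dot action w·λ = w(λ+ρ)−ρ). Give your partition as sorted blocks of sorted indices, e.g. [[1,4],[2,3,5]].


C ↔ D_4 under row/col permutation; |W(D_4)| = 192.

W_7-reps of the 8 weights in Ā_7 (same 4-coord order as C):

    [1] (3, 0, 0, 4)
    [2] (1, 0, 3, 3)
    [3] (3, 0, 0, 4)
    [4] (3, 0, 0, 4)
    [5] (3, 0, 0, 4)
    [6] (6, 0, 0, 1)
    [7] (6, 0, 0, 1)
    [8] (3, 0, 0, 4)

3 distinct reps among the 8 weights ⇒ 3 W_7-linkage classes:

[[1, 3, 4, 5, 8], [2], [6, 7]]


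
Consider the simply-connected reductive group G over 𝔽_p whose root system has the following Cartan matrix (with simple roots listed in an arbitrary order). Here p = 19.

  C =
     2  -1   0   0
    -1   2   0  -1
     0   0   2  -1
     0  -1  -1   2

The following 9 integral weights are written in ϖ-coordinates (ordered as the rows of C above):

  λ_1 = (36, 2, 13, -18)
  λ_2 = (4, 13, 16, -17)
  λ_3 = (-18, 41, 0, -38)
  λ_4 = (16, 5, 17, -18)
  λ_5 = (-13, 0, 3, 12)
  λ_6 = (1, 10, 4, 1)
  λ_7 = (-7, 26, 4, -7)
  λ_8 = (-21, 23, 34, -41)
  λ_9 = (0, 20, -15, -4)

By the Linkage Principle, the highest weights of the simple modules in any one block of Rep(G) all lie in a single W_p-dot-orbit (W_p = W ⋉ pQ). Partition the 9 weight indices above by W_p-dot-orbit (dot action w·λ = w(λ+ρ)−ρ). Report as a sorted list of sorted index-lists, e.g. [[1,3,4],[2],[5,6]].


Root system A_4: the 4×4 matrix C matches after relabeling.

λ_j+ρ reflected into Ā_19 (⟨·,θ^∨⟩≤19); 4-tuples as given:

    1: (2, 2, 0, 14)
    2: (2, 2, 0, 14)
    3: (1, 11, 4, 2)
    4: (1, 11, 4, 2)
    5: (1, 11, 4, 2)
    6: (1, 11, 4, 2)
    7: (1, 11, 4, 2)
    8: (2, 2, 0, 14)
    9: (2, 2, 0, 14)

Linkage partition of the 9 weights (2 classes, p=19):

[[1, 2, 8, 9], [3, 4, 5, 6, 7]]


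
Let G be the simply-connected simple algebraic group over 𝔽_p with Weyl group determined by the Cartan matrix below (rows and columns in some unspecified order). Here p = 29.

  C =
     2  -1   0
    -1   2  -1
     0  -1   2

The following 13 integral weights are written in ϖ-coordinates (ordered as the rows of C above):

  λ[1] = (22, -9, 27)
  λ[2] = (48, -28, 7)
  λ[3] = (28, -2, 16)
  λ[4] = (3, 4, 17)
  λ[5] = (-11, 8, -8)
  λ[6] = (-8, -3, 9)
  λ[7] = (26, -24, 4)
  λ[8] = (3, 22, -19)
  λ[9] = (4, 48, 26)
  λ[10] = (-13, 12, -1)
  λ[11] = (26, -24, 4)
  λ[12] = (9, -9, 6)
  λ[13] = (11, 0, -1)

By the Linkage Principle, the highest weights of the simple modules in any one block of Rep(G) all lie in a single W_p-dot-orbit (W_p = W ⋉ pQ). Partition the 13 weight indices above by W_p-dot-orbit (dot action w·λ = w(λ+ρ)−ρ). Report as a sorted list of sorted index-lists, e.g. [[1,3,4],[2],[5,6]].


Dynkin diagram of C (from the 4 off-diagonal −1 entries): A_3.

Each λ_j+ρ reduced to Ā_29; 3-tuples below use C's row order:

    λ_1+ρ ↦ (1, 8, 6)
    λ_2+ρ ↦ (2, 7, 1)
    λ_3+ρ ↦ (12, 1, 0)
    λ_4+ρ ↦ (4, 5, 18)
    λ_5+ρ ↦ (2, 7, 1)
    λ_6+ρ ↦ (2, 7, 1)
    λ_7+ρ ↦ (4, 5, 18)
    λ_8+ρ ↦ (4, 5, 18)
    λ_9+ρ ↦ (4, 5, 18)
    λ_10+ρ ↦ (12, 1, 0)
    λ_11+ρ ↦ (4, 5, 18)
    λ_12+ρ ↦ (2, 7, 1)
    λ_13+ρ ↦ (12, 1, 0)

These 13 weights hit 4 W_29-dot-orbits; sizes (1, 4, 3, 5):

[[1], [2, 5, 6, 12], [3, 10, 13], [4, 7, 8, 9, 11]]


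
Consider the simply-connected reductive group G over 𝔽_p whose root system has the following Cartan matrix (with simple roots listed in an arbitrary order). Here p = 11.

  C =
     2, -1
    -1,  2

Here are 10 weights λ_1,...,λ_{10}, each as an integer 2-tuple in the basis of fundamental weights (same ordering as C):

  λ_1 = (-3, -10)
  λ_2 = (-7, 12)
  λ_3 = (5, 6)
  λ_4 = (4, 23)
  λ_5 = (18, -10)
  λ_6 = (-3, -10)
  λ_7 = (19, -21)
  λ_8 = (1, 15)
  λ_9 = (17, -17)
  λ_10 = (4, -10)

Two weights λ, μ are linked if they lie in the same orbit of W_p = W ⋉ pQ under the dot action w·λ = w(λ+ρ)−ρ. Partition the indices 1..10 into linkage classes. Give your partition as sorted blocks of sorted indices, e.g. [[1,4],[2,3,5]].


Type A_2, rank 2, |W|=6; reorder rows/cols to standard.

Ā_11 reps of the 10 weights (A_2, coords as presented):

  [1] (9, 2);  [2] (4, 5);  [3] (4, 5);  [4] (4, 5);  [5] (2, 1);  [6] (9, 2);  [7] (9, 2);  [8] (5, 4);  [9] (5, 4);  [10] (4, 5)

4 distinct reps among the 10 weights ⇒ 4 W_11-linkage classes:

[[1, 6, 7], [2, 3, 4, 10], [5], [8, 9]]


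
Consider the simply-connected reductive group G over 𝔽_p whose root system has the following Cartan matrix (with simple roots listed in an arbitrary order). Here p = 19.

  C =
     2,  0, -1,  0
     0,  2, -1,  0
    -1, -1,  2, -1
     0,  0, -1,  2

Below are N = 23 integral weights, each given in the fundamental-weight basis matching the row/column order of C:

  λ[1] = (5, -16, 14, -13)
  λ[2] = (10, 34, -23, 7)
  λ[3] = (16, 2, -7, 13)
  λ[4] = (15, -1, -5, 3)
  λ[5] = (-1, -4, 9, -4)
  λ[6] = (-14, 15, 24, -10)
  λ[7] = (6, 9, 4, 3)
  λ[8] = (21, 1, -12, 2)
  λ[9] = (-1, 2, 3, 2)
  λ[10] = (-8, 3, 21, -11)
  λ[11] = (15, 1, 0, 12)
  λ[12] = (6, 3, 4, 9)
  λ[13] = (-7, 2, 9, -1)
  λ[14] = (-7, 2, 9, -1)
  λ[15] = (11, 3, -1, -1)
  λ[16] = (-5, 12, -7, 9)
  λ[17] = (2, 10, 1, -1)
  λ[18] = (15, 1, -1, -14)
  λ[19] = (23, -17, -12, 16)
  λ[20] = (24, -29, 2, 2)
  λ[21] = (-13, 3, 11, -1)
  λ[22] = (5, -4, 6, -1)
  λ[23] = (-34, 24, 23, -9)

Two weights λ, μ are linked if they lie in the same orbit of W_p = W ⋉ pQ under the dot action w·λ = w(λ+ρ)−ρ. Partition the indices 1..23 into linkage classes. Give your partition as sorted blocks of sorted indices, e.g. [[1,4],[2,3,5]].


Dynkin diagram of C (from the 6 off-diagonal −1 entries): D_4.

Folding the 23 weights λ_j+ρ into Ā_19 (reps in the given 4-coord order):

  [1] (6, 3, 4, 0) · [2] (5, 3, 3, 2) · [3] (5, 3, 3, 2) · [4] (12, 4, 0, 0) · [5] (0, 3, 4, 3) · [6] (3, 0, 3, 7) · [7] (0, 3, 4, 3) · [8] (5, 3, 3, 2) · [9] (0, 3, 4, 3) · [10] (0, 3, 4, 3) · [11] (3, 11, 2, 0) · [12] (0, 3, 4, 3) · [13] (6, 3, 4, 0) · [14] (6, 3, 4, 0) · [15] (12, 4, 0, 0) · [16] (6, 3, 4, 0) · [17] (3, 11, 2, 0) · [18] (3, 11, 2, 0) · [19] (5, 3, 3, 2) · [20] (3, 0, 3, 7) · [21] (12, 4, 0, 0) · [22] (6, 3, 4, 0) · [23] (5, 3, 3, 2)

Grouping the 23 weights by Ā_19-representative: 6 linkage classes.

[[1, 13, 14, 16, 22], [2, 3, 8, 19, 23], [4, 15, 21], [5, 7, 9, 10, 12], [6, 20], [11, 17, 18]]


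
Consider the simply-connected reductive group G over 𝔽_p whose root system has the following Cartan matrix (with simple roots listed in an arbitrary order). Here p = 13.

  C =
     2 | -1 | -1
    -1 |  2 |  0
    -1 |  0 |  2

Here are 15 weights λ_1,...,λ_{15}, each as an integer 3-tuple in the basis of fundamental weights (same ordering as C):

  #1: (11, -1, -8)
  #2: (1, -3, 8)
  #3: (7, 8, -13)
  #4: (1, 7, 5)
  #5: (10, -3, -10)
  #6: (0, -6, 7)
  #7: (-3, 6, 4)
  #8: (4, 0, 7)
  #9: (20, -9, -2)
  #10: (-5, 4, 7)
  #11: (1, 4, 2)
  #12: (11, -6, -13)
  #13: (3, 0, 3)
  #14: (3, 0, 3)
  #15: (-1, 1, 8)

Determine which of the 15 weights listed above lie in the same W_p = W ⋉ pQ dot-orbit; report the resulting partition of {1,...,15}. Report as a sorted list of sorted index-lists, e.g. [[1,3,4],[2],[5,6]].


Type A_3, rank 3, |W|=24; reorder rows/cols to standard.

Alcove-folded reps (p=13, 15 weights, presented ϖ-order):

    1: (5, 0, 7)
    2: (0, 2, 9)
    3: (4, 1, 4)
    4: (2, 5, 3)
    5: (0, 2, 9)
    6: (4, 1, 4)
    7: (2, 5, 3)
    8: (5, 0, 7)
    9: (5, 0, 7)
    10: (4, 1, 4)
    11: (2, 5, 3)
    12: (5, 0, 7)
    13: (4, 1, 4)
    14: (4, 1, 4)
    15: (0, 2, 9)

These 15 weights hit 4 W_13-dot-orbits; sizes (4, 3, 5, 3):

[[1, 8, 9, 12], [2, 5, 15], [3, 6, 10, 13, 14], [4, 7, 11]]


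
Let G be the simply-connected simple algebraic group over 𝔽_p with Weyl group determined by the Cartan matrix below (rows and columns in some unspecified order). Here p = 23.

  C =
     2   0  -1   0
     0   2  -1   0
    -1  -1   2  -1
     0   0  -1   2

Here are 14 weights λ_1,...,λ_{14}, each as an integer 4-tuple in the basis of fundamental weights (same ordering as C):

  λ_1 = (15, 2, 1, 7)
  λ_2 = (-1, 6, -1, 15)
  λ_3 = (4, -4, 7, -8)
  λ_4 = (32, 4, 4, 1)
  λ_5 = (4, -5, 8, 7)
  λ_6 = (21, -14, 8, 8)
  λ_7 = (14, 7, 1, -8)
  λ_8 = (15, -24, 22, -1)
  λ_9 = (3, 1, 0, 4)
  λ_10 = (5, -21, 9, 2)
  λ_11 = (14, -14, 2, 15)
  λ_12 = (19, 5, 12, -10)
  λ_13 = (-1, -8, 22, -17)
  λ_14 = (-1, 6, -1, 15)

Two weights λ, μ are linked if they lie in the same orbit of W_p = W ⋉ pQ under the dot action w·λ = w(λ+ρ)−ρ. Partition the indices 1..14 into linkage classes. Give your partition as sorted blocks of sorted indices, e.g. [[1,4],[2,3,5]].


Dynkin diagram of C (from the 6 off-diagonal −1 entries): D_4.

W_23-reps of the 14 weights in Ā_23 (same 4-coord order as C):

  λ_1 → (10, 3, 3, 2)
  λ_2 → (0, 7, 0, 16)
  λ_3 → (3, 1, 2, 5)
  λ_4 → (4, 2, 1, 5)
  λ_5 → (5, 4, 1, 8)
  λ_6 → (5, 4, 1, 8)
  λ_7 → (10, 3, 3, 2)
  λ_8 → (0, 7, 0, 16)
  λ_9 → (4, 2, 1, 5)
  λ_10 → (3, 9, 1, 6)
  λ_11 → (4, 2, 1, 5)
  λ_12 → (3, 9, 1, 6)
  λ_13 → (0, 7, 0, 16)
  λ_14 → (0, 7, 0, 16)

These 14 weights hit 6 W_23-dot-orbits; sizes (2, 4, 1, 3, 2, 2):

[[1, 7], [2, 8, 13, 14], [3], [4, 9, 11], [5, 6], [10, 12]]


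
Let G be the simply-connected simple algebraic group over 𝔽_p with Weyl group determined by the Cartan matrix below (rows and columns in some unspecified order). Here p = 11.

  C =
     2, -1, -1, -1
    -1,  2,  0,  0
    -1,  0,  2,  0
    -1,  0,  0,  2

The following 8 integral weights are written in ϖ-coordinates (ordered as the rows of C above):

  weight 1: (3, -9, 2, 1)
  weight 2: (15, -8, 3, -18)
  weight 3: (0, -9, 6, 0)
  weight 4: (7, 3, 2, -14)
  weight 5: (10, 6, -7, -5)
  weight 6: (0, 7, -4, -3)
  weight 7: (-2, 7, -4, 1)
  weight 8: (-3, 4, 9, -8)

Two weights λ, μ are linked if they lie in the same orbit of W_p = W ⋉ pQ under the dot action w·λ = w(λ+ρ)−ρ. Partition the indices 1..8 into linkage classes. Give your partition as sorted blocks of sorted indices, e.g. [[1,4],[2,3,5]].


C ↔ D_4 under row/col permutation; |W(D_4)| = 192.

λ_j+ρ reflected into Ā_11 (⟨·,θ^∨⟩≤11); 4-tuples as given:

  [1] (1, 4, 1, 2);  [2] (1, 4, 1, 2);  [3] (1, 1, 0, 6);  [4] (1, 1, 0, 6);  [5] (3, 0, 1, 3);  [6] (1, 4, 1, 2);  [7] (1, 4, 1, 2);  [8] (1, 4, 1, 2)

3 distinct reps among the 8 weights ⇒ 3 W_11-linkage classes:

[[1, 2, 6, 7, 8], [3, 4], [5]]


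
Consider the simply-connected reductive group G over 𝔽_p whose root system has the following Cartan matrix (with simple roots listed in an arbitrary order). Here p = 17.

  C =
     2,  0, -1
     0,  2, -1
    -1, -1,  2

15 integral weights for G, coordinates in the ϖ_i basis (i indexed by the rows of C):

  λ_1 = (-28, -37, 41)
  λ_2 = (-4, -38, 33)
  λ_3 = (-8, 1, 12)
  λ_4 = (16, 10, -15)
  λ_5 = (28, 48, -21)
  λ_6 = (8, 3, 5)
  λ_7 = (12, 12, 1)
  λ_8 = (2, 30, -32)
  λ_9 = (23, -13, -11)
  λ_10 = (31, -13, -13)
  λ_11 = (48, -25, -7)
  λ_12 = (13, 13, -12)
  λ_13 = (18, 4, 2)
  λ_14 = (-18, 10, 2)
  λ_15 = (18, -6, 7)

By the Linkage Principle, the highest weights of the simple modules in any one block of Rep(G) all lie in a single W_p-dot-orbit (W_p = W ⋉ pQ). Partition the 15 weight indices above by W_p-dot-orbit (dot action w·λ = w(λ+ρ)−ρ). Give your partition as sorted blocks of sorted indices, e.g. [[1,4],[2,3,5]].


Dynkin diagram of C (from the 4 off-diagonal −1 entries): A_3.

Each λ_j+ρ reduced to Ā_17; 3-tuples below use C's row order:

  λ_1 → (7, 2, 6)
  λ_2 → (3, 3, 11)
  λ_3 → (7, 2, 6)
  λ_4 → (3, 3, 11)
  λ_5 → (7, 3, 2)
  λ_6 → (7, 2, 6)
  λ_7 → (2, 2, 2)
  λ_8 → (3, 3, 11)
  λ_9 → (5, 3, 7)
  λ_10 → (7, 3, 2)
  λ_11 → (7, 2, 6)
  λ_12 → (3, 3, 11)
  λ_13 → (7, 3, 2)
  λ_14 → (3, 3, 11)
  λ_15 → (7, 3, 2)

These 15 weights hit 5 W_17-dot-orbits; sizes (4, 5, 4, 1, 1):

[[1, 3, 6, 11], [2, 4, 8, 12, 14], [5, 10, 13, 15], [7], [9]]


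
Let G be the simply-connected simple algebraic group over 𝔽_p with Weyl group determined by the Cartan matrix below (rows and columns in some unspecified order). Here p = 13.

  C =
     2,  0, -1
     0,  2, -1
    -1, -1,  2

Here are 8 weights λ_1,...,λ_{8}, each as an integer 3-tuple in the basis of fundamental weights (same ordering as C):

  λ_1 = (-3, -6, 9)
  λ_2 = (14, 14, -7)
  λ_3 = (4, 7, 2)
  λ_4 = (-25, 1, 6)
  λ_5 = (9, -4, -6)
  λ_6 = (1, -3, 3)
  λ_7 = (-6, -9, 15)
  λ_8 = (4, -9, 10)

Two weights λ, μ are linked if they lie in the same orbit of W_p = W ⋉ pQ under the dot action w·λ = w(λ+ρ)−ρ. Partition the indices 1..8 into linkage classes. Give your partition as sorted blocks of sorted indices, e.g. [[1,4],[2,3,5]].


Dynkin diagram of C (from the 4 off-diagonal −1 entries): A_3.

W_13-reps of the 8 weights in Ā_13 (same 3-coord order as C):

  λ_1+ρ ↦ (2, 5, 3);  λ_2+ρ ↦ (2, 2, 2);  λ_3+ρ ↦ (2, 5, 3);  λ_4+ρ ↦ (2, 2, 2);  λ_5+ρ ↦ (2, 5, 3);  λ_6+ρ ↦ (2, 2, 2);  λ_7+ρ ↦ (2, 5, 3);  λ_8+ρ ↦ (2, 5, 3)

Partition of {1..8} into 2 W_13-dot-orbits:

[[1, 3, 5, 7, 8], [2, 4, 6]]


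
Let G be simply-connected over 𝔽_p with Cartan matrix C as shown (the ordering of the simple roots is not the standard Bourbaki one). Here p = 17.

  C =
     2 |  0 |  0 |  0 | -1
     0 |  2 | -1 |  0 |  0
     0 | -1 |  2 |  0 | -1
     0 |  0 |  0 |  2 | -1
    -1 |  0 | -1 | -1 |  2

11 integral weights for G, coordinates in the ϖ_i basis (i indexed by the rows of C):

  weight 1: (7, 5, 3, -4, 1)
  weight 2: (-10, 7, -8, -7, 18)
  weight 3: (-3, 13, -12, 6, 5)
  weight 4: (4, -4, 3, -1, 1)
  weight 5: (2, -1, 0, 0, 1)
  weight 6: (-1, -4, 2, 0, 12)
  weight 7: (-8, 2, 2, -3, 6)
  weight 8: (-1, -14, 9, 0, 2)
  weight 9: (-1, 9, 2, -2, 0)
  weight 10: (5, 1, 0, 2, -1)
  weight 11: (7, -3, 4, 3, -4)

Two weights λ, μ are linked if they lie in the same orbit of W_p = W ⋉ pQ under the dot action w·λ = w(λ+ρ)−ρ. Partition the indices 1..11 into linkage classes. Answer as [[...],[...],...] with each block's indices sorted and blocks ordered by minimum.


D_5 Cartan matrix, 5 simple roots permuted; ρ=(1,1,1,1,1).

Ā_17 reps of the 11 weights (D_5, coords as presented):

    [1] (5, 3, 1, 0, 2)
    [2] (6, 2, 1, 3, 0)
    [3] (5, 3, 1, 0, 2)
    [4] (5, 3, 1, 0, 2)
    [5] (3, 0, 1, 1, 2)
    [6] (0, 10, 3, 1, 0)
    [7] (5, 3, 1, 0, 2)
    [8] (0, 10, 3, 1, 0)
    [9] (0, 10, 3, 1, 0)
    [10] (6, 2, 1, 3, 0)
    [11] (5, 2, 0, 1, 3)

Partition of {1..11} into 5 W_17-dot-orbits:

[[1, 3, 4, 7], [2, 10], [5], [6, 8, 9], [11]]


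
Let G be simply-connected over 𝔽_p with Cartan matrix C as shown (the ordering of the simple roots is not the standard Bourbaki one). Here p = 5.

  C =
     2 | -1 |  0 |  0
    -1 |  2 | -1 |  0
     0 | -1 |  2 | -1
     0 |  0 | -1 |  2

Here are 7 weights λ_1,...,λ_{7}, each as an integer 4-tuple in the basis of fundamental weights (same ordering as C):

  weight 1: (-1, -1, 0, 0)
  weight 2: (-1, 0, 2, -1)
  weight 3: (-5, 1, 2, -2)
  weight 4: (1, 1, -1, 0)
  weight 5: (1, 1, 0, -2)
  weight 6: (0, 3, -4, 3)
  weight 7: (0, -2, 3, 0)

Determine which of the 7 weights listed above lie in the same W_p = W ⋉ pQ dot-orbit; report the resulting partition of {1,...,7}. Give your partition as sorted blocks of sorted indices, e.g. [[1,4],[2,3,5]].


Dynkin diagram of C (from the 6 off-diagonal −1 entries): A_4.

Ā_5 reps of the 7 weights (A_4, coords as presented):

  λ_1 → (0, 0, 1, 1)
  λ_2 → (0, 1, 3, 0)
  λ_3 → (2, 2, 0, 1)
  λ_4 → (2, 2, 0, 1)
  λ_5 → (2, 2, 0, 1)
  λ_6 → (0, 1, 3, 0)
  λ_7 → (0, 1, 3, 1)

The 7 indices split into 4 linkage classes (same alcove rep ⇔ same W_5-dot-orbit):

[[1], [2, 6], [3, 4, 5], [7]]


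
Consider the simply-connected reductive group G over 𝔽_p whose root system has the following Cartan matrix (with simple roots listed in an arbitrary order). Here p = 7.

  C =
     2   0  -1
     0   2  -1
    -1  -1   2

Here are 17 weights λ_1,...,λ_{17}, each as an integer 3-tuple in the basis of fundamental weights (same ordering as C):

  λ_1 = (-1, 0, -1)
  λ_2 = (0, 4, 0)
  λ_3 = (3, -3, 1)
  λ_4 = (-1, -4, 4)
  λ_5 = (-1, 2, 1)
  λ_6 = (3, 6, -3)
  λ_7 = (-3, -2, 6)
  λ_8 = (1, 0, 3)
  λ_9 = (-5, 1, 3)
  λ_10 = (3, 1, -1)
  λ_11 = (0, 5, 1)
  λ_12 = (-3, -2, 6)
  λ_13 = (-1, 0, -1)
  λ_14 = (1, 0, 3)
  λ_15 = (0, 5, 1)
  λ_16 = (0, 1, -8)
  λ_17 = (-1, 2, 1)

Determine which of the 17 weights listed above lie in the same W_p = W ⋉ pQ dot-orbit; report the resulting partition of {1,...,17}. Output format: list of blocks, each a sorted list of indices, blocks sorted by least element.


Type A_3, rank 3, |W|=24; reorder rows/cols to standard.

Folding the 17 weights λ_j+ρ into Ā_7 (reps in the given 3-coord order):

  1: (0, 1, 0);  2: (1, 5, 1);  3: (4, 2, 0);  4: (0, 3, 2);  5: (0, 3, 2);  6: (0, 3, 2);  7: (2, 1, 4);  8: (2, 1, 4);  9: (4, 2, 0);  10: (4, 2, 0);  11: (1, 4, 1);  12: (2, 1, 4);  13: (0, 1, 0);  14: (2, 1, 4);  15: (1, 4, 1);  16: (2, 1, 4);  17: (0, 3, 2)

Linkage partition of the 17 weights (6 classes, p=7):

[[1, 13], [2], [3, 9, 10], [4, 5, 6, 17], [7, 8, 12, 14, 16], [11, 15]]


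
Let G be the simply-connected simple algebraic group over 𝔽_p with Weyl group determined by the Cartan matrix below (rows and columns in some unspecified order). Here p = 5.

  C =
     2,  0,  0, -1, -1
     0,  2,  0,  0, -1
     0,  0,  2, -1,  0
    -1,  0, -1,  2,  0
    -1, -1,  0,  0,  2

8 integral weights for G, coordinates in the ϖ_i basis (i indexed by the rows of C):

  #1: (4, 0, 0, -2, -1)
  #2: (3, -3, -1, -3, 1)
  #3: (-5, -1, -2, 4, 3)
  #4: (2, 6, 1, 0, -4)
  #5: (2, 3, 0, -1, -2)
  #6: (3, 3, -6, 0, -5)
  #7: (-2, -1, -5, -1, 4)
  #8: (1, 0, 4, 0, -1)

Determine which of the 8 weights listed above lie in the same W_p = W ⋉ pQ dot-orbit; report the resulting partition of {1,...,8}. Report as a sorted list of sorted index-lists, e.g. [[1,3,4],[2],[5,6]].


Type A_5, rank 5, |W|=720; reorder rows/cols to standard.

λ_j+ρ reflected into Ā_5 (⟨·,θ^∨⟩≤5); 5-tuples as given:

  [1] (4, 0, 1, 0, 0);  [2] (2, 1, 1, 0, 0);  [3] (4, 0, 1, 0, 0);  [4] (2, 1, 1, 0, 0);  [5] (1, 1, 0, 1, 1);  [6] (4, 0, 1, 0, 0);  [7] (4, 0, 1, 0, 0);  [8] (1, 0, 1, 0, 2)

These 8 weights hit 4 W_5-dot-orbits; sizes (4, 2, 1, 1):

[[1, 3, 6, 7], [2, 4], [5], [8]]


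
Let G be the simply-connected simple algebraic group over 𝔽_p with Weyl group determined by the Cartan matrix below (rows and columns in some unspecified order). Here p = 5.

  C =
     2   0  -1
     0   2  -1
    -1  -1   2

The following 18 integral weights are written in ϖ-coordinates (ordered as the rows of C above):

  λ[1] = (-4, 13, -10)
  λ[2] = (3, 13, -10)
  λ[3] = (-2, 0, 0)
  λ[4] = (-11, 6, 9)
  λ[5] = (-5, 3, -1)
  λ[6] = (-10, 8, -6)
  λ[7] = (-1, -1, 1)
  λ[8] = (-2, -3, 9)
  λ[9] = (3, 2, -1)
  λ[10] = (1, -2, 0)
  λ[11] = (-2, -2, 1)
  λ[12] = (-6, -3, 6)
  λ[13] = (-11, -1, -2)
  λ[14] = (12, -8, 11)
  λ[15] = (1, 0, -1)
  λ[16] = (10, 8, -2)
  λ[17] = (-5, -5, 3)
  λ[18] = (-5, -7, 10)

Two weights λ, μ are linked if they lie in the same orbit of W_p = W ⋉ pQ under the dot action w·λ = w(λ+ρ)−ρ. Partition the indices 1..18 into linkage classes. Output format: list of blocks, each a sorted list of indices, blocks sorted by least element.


Dynkin diagram of C (from the 4 off-diagonal −1 entries): A_3.

Ā_5 reps of the 18 weights (A_3, coords as presented):

    [1] (2, 1, 0)
    [2] (0, 0, 4)
    [3] (1, 1, 0)
    [4] (3, 0, 0)
    [5] (0, 0, 4)
    [6] (0, 0, 4)
    [7] (0, 0, 2)
    [8] (2, 1, 0)
    [9] (2, 1, 0)
    [10] (2, 1, 0)
    [11] (1, 1, 0)
    [12] (3, 0, 0)
    [13] (0, 0, 4)
    [14] (0, 0, 2)
    [15] (2, 1, 0)
    [16] (1, 1, 0)
    [17] (0, 0, 4)
    [18] (1, 1, 0)

These 18 weights hit 5 W_5-dot-orbits; sizes (5, 5, 4, 2, 2):

[[1, 8, 9, 10, 15], [2, 5, 6, 13, 17], [3, 11, 16, 18], [4, 12], [7, 14]]
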